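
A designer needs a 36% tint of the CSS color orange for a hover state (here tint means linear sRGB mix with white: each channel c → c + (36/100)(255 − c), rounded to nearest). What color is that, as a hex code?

CSS orange is rgb(255, 165, 0).
Per channel, c → c + 0.36(255 − c):
  R: 255 + 0 = 255 → 255
  G: 165 + 0.36×(255−165) = 165 + 32.4 = 197.4 → 197
  B: 0 + 91.8 = 91.8 → 92
rgb(255, 197, 92) = #FFC55C.

#FFC55C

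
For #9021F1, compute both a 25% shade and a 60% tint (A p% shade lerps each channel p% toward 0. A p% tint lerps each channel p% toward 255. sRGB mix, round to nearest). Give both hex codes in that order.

#9021F1 is rgb(144, 33, 241).
25% shade:
  R: 144 + 0.25×(0−144) = 144 − 36 = 108 → 108
  G: 33 − 8.25 = 24.75 → 25
  B: 241 + 0.25×(0−241) = 241 − 60.25 = 180.75 → 181
  → #6C19B5
60% tint:
  R: 144 + 0.6×(255−144) = 144 + 66.6 = 210.6 → 211
  G: 33 + 133.2 = 166.2 → 166
  B: 241 + 0.6×(255−241) = 241 + 8.4 = 249.4 → 249
  → #D3A6F9

#6C19B5, #D3A6F9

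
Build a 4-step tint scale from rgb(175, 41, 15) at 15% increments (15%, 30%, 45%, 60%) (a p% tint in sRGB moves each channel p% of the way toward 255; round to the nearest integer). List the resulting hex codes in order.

15%: (175 + 12 = 187→187, 41 + 32.1 = 73.1→73, 15 + 36 = 51→51) → #bb4933
30%: (175 + 24 = 199→199, 41 + 64.2 = 105.2→105, 15 + 72 = 87→87) → #c76957
45%: (175 + 36 = 211→211, 41 + 96.3 = 137.3→137, 15 + 108 = 123→123) → #d3897b
60%: (175 + 48 = 223→223, 41 + 128.4 = 169.4→169, 15 + 144 = 159→159) → #dfa99f

#bb4933, #c76957, #d3897b, #dfa99f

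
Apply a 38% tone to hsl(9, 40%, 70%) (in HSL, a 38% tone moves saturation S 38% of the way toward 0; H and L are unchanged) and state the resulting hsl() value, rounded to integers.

S moves 38% from 40 toward 0: 40 − 15.2 = 24.8 → 25.
H and L are unchanged.

hsl(9, 25%, 70%)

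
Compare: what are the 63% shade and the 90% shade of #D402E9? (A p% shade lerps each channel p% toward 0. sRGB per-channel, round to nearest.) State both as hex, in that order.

#D402E9 is rgb(212, 2, 233).
63% shade:
  R: 212 + 0.63×(0−212) = 212 − 133.56 = 78.44 → 78
  G: 2 + 0.63×(0−2) = 2 − 1.26 = 0.74 → 1
  B: 233 + 0.63×(0−233) = 233 − 146.79 = 86.21 → 86
  → #4E0156
90% shade:
  R: 212 − 190.8 = 21.2 → 21
  G: 2 + 0.9×(0−2) = 2 − 1.8 = 0.2 → 0
  B: 233 − 209.7 = 23.3 → 23
  → #150017

#4E0156, #150017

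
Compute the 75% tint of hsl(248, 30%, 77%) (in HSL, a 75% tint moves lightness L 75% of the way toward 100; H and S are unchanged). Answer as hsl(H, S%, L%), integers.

L moves 75% from 77 toward 100: 77 + 17.25 = 94.25 → 94.
H and S are unchanged.

hsl(248, 30%, 94%)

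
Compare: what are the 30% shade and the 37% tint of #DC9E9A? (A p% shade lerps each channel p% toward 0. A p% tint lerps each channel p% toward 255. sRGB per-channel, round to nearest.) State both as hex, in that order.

#9A6F6C, #E9C2BF

#DC9E9A is rgb(220, 158, 154).
30% shade:
  R: 220 + 0.3×(0−220) = 220 − 66 = 154 → 154
  G: 158 − 47.4 = 110.6 → 111
  B: 154 + 0.3×(0−154) = 154 − 46.2 = 107.8 → 108
  → #9A6F6C
37% tint:
  R: 220 + 0.37×(255−220) = 220 + 12.95 = 232.95 → 233
  G: 158 + 0.37×(255−158) = 158 + 35.89 = 193.89 → 194
  B: 154 + 37.37 = 191.37 → 191
  → #E9C2BF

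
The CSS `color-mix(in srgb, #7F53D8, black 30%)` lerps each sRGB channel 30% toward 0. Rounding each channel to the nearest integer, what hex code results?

#7F53D8 is rgb(127, 83, 216).
A 30% shade moves each channel 30% toward 0:
  R: 127 − 38.1 = 88.9 → 89
  G: 83 − 24.9 = 58.1 → 58
  B: 216 + 0.3×(0−216) = 216 − 64.8 = 151.2 → 151
rgb(89, 58, 151) = #593A97.

#593A97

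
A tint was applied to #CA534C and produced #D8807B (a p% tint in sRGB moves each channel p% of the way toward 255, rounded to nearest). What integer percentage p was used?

#CA534C is rgb(202, 83, 76); #D8807B is rgb(216, 128, 123).
On the B channel (widest range): 123 ≈ 76 + (p/100)(255 − 76), so p ≈ 100×(123 − 76)/(255 − 76) = 4700/179 = 26.26.
p = 26 reproduces all three channels after rounding.

26%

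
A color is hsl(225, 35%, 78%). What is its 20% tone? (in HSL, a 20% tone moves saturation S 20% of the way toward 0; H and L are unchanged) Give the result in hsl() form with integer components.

hsl(225, 28%, 78%)

S moves 20% from 35 toward 0: 35 − 7 = 28 → 28.
H and L are unchanged.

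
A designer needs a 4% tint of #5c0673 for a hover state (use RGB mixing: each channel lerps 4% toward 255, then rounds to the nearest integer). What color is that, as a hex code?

#5c0673 is rgb(92, 6, 115).
Per channel, c → c + 0.04(255 − c):
  R: 92 + 0.04×(255−92) = 92 + 6.52 = 98.52 → 99
  G: 6 + 9.96 = 15.96 → 16
  B: 115 + 0.04×(255−115) = 115 + 5.6 = 120.6 → 121
rgb(99, 16, 121) = #631079.

#631079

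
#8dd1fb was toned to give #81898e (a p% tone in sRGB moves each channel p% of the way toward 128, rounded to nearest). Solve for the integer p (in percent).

89%

#8dd1fb is rgb(141, 209, 251); #81898e is rgb(129, 137, 142).
On the B channel (widest range): 142 ≈ 251 + (p/100)(128 − 251), so p ≈ 100×(142 − 251)/(128 − 251) = -10900/-123 = 88.62.
p = 89 reproduces all three channels after rounding.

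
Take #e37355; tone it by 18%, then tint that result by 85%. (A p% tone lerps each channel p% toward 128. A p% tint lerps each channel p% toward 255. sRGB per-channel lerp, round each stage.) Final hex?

#e37355 is rgb(227, 115, 85).
Per channel, c → c + 0.18(128 − c):
  R: 227 − 17.82 = 209.18 → 209
  G: 115 + 0.18×(128−115) = 115 + 2.34 = 117.34 → 117
  B: 85 + 0.18×(128−85) = 85 + 7.74 = 92.74 → 93
After the tone: rgb(209, 117, 93) = #d1755d.
An 85% tint moves each channel 85% toward 255:
  R: 209 + 39.1 = 248.1 → 248
  G: 117 + 117.3 = 234.3 → 234
  B: 93 + 0.85×(255−93) = 93 + 137.7 = 230.7 → 231
rgb(248, 234, 231) = #f8eae7.

#f8eae7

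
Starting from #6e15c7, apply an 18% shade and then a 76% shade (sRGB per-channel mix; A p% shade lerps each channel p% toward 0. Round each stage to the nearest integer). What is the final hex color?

#6e15c7 is rgb(110, 21, 199).
An 18% shade moves each channel 18% toward 0:
  R: 110 − 19.8 = 90.2 → 90
  G: 21 + 0.18×(0−21) = 21 − 3.78 = 17.22 → 17
  B: 199 + 0.18×(0−199) = 199 − 35.82 = 163.18 → 163
After the shade: rgb(90, 17, 163) = #5a11a3.
Lerp each channel 76% toward 0:
  R: 90 + 0.76×(0−90) = 90 − 68.4 = 21.6 → 22
  G: 17 + 0.76×(0−17) = 17 − 12.92 = 4.08 → 4
  B: 163 − 123.88 = 39.12 → 39
rgb(22, 4, 39) = #160427.

#160427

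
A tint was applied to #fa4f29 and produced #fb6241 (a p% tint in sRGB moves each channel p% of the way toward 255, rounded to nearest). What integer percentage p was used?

11%

#fa4f29 is rgb(250, 79, 41); #fb6241 is rgb(251, 98, 65).
On the B channel (widest range): 65 ≈ 41 + (p/100)(255 − 41), so p ≈ 100×(65 − 41)/(255 − 41) = 2400/214 = 11.21.
p = 11 reproduces all three channels after rounding.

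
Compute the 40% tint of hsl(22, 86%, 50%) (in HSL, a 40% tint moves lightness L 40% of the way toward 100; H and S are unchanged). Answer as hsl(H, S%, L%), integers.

L moves 40% from 50 toward 100: 50 + 20 = 70 → 70.
H and S are unchanged.

hsl(22, 86%, 70%)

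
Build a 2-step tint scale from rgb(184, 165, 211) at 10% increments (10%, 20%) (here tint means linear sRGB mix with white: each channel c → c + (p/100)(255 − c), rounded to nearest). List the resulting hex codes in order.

#bfaed7, #c6b7dc

10%: (184 + 7.1 = 191.1→191, 165 + 9 = 174→174, 211 + 4.4 = 215.4→215) → #bfaed7
20%: (184 + 14.2 = 198.2→198, 165 + 18 = 183→183, 211 + 8.8 = 219.8→220) → #c6b7dc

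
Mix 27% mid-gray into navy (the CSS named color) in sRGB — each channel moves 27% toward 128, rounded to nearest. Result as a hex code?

#232380

CSS navy is rgb(0, 0, 128).
Per channel, c → c + 0.27(128 − c):
  R: 0 + 34.56 = 34.56 → 35
  G: 0 + 34.56 = 34.56 → 35
  B: 128 + 0.27×(128−128) = 128 + 0 = 128 → 128
rgb(35, 35, 128) = #232380.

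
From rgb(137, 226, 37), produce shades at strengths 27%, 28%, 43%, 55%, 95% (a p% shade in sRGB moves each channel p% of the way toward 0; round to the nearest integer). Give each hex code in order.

27%: (137 − 36.99 = 100.01→100, 226 − 61.02 = 164.98→165, 37 − 9.99 = 27.01→27) → #64A51B
28%: (137 − 38.36 = 98.64→99, 226 − 63.28 = 162.72→163, 37 − 10.36 = 26.64→27) → #63A31B
43%: (137 − 58.91 = 78.09→78, 226 − 97.18 = 128.82→129, 37 − 15.91 = 21.09→21) → #4E8115
55%: (137 − 75.35 = 61.65→62, 226 − 124.3 = 101.7→102, 37 − 20.35 = 16.65→17) → #3E6611
95%: (137 − 130.15 = 6.85→7, 226 − 214.7 = 11.3→11, 37 − 35.15 = 1.85→2) → #070B02

#64A51B, #63A31B, #4E8115, #3E6611, #070B02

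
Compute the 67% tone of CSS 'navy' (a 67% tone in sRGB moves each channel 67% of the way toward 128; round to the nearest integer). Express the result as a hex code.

CSS navy is rgb(0, 0, 128).
Per channel, c → c + 0.67(128 − c):
  R: 0 + 85.76 = 85.76 → 86
  G: 0 + 85.76 = 85.76 → 86
  B: 128 + 0.67×(128−128) = 128 + 0 = 128 → 128
rgb(86, 86, 128) = #565680.

#565680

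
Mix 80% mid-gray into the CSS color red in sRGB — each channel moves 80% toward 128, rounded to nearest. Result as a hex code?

#996666

CSS red is rgb(255, 0, 0).
An 80% tone moves each channel 80% toward 128:
  R: 255 + 0.8×(128−255) = 255 − 101.6 = 153.4 → 153
  G: 0 + 0.8×(128−0) = 0 + 102.4 = 102.4 → 102
  B: 0 + 0.8×(128−0) = 0 + 102.4 = 102.4 → 102
rgb(153, 102, 102) = #996666.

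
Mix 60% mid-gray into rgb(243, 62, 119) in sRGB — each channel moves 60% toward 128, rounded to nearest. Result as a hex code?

#ae667c

Per channel, c → c + 0.6(128 − c):
  R: 243 + 0.6×(128−243) = 243 − 69 = 174 → 174
  G: 62 + 39.6 = 101.6 → 102
  B: 119 + 0.6×(128−119) = 119 + 5.4 = 124.4 → 124
rgb(174, 102, 124) = #ae667c.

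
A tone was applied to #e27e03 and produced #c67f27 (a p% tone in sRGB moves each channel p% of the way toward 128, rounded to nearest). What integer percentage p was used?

29%

#e27e03 is rgb(226, 126, 3); #c67f27 is rgb(198, 127, 39).
On the B channel (widest range): 39 ≈ 3 + (p/100)(128 − 3), so p ≈ 100×(39 − 3)/(128 − 3) = 3600/125 = 28.80.
p = 29 reproduces all three channels after rounding.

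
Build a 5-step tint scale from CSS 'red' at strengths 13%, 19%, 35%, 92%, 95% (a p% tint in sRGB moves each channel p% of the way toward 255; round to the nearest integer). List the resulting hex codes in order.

#FF2121, #FF3030, #FF5959, #FFEBEB, #FFF2F2

CSS red is rgb(255, 0, 0).
13%: (255→255, 0 + 33.15 = 33.15→33, 0 + 33.15 = 33.15→33) → #FF2121
19%: (255→255, 0 + 48.45 = 48.45→48, 0 + 48.45 = 48.45→48) → #FF3030
35%: (255→255, 0 + 89.25 = 89.25→89, 0 + 89.25 = 89.25→89) → #FF5959
92%: (255→255, 0 + 234.6 = 234.6→235, 0 + 234.6 = 234.6→235) → #FFEBEB
95%: (255→255, 0 + 242.25 = 242.25→242, 0 + 242.25 = 242.25→242) → #FFF2F2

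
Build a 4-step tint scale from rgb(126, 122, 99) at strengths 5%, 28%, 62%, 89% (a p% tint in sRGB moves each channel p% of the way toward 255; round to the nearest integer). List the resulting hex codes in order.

5%: (126 + 6.45 = 132.45→132, 122 + 6.65 = 128.65→129, 99 + 7.8 = 106.8→107) → #84816B
28%: (126 + 36.12 = 162.12→162, 122 + 37.24 = 159.24→159, 99 + 43.68 = 142.68→143) → #A29F8F
62%: (126 + 79.98 = 205.98→206, 122 + 82.46 = 204.46→204, 99 + 96.72 = 195.72→196) → #CECCC4
89%: (126 + 114.81 = 240.81→241, 122 + 118.37 = 240.37→240, 99 + 138.84 = 237.84→238) → #F1F0EE

#84816B, #A29F8F, #CECCC4, #F1F0EE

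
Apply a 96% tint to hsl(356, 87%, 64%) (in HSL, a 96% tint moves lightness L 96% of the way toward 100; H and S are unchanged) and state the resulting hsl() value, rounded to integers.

L moves 96% from 64 toward 100: 64 + 34.56 = 98.56 → 99.
H and S are unchanged.

hsl(356, 87%, 99%)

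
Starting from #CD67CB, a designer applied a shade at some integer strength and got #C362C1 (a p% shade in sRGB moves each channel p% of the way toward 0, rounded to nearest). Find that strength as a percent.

5%

#CD67CB is rgb(205, 103, 203); #C362C1 is rgb(195, 98, 193).
On the R channel (widest range): 195 ≈ 205 + (p/100)(0 − 205), so p ≈ 100×(195 − 205)/(0 − 205) = -1000/-205 = 4.88.
p = 5 reproduces all three channels after rounding.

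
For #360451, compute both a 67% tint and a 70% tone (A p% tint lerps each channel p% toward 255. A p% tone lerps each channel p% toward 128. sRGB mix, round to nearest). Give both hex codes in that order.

#360451 is rgb(54, 4, 81).
67% tint:
  R: 54 + 134.67 = 188.67 → 189
  G: 4 + 0.67×(255−4) = 4 + 168.17 = 172.17 → 172
  B: 81 + 116.58 = 197.58 → 198
  → #BDACC6
70% tone:
  R: 54 + 0.7×(128−54) = 54 + 51.8 = 105.8 → 106
  G: 4 + 86.8 = 90.8 → 91
  B: 81 + 32.9 = 113.9 → 114
  → #6A5B72

#BDACC6, #6A5B72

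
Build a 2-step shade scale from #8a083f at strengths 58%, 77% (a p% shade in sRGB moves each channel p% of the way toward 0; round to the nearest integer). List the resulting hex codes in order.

#3a031a, #20020e

#8a083f is rgb(138, 8, 63).
58%: (138 − 80.04 = 57.96→58, 8 − 4.64 = 3.36→3, 63 − 36.54 = 26.46→26) → #3a031a
77%: (138 − 106.26 = 31.74→32, 8 − 6.16 = 1.84→2, 63 − 48.51 = 14.49→14) → #20020e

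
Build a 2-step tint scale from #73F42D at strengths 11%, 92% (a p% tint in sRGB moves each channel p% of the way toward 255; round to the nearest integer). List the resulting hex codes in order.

#82F544, #F4FEEE

#73F42D is rgb(115, 244, 45).
11%: (115 + 15.4 = 130.4→130, 244 + 1.21 = 245.21→245, 45 + 23.1 = 68.1→68) → #82F544
92%: (115 + 128.8 = 243.8→244, 244 + 10.12 = 254.12→254, 45 + 193.2 = 238.2→238) → #F4FEEE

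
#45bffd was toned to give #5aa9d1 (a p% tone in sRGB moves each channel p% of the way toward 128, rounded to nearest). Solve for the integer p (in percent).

35%

#45bffd is rgb(69, 191, 253); #5aa9d1 is rgb(90, 169, 209).
On the B channel (widest range): 209 ≈ 253 + (p/100)(128 − 253), so p ≈ 100×(209 − 253)/(128 − 253) = -4400/-125 = 35.20.
p = 35 reproduces all three channels after rounding.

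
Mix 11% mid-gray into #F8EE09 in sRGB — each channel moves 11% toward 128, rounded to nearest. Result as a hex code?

#F8EE09 is rgb(248, 238, 9).
An 11% tone moves each channel 11% toward 128:
  R: 248 − 13.2 = 234.8 → 235
  G: 238 + 0.11×(128−238) = 238 − 12.1 = 225.9 → 226
  B: 9 + 0.11×(128−9) = 9 + 13.09 = 22.09 → 22
rgb(235, 226, 22) = #EBE216.

#EBE216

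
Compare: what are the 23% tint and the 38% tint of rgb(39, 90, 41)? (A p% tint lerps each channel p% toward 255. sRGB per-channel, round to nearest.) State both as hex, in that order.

23% tint:
  R: 39 + 0.23×(255−39) = 39 + 49.68 = 88.68 → 89
  G: 90 + 37.95 = 127.95 → 128
  B: 41 + 49.22 = 90.22 → 90
  → #59805A
38% tint:
  R: 39 + 0.38×(255−39) = 39 + 82.08 = 121.08 → 121
  G: 90 + 62.7 = 152.7 → 153
  B: 41 + 0.38×(255−41) = 41 + 81.32 = 122.32 → 122
  → #79997A

#59805A, #79997A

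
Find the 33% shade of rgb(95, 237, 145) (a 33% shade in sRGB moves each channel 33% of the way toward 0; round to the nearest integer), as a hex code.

Lerp each channel 33% toward 0:
  R: 95 − 31.35 = 63.65 → 64
  G: 237 + 0.33×(0−237) = 237 − 78.21 = 158.79 → 159
  B: 145 − 47.85 = 97.15 → 97
rgb(64, 159, 97) = #409F61.

#409F61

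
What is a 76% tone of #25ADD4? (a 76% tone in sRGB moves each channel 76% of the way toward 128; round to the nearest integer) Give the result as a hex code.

#25ADD4 is rgb(37, 173, 212).
Per channel, c → c + 0.76(128 − c):
  R: 37 + 0.76×(128−37) = 37 + 69.16 = 106.16 → 106
  G: 173 − 34.2 = 138.8 → 139
  B: 212 + 0.76×(128−212) = 212 − 63.84 = 148.16 → 148
rgb(106, 139, 148) = #6A8B94.

#6A8B94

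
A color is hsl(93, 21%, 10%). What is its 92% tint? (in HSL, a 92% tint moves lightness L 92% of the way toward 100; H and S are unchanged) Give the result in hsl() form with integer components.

L moves 92% from 10 toward 100: 10 + 82.8 = 92.8 → 93.
H and S are unchanged.

hsl(93, 21%, 93%)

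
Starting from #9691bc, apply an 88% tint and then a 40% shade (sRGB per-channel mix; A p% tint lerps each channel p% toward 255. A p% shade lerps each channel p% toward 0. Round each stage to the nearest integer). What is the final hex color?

#919194

#9691bc is rgb(150, 145, 188).
Per channel, c → c + 0.88(255 − c):
  R: 150 + 0.88×(255−150) = 150 + 92.4 = 242.4 → 242
  G: 145 + 0.88×(255−145) = 145 + 96.8 = 241.8 → 242
  B: 188 + 58.96 = 246.96 → 247
After the tint: rgb(242, 242, 247) = #f2f2f7.
Lerp each channel 40% toward 0:
  R: 242 − 96.8 = 145.2 → 145
  G: 242 − 96.8 = 145.2 → 145
  B: 247 + 0.4×(0−247) = 247 − 98.8 = 148.2 → 148
rgb(145, 145, 148) = #919194.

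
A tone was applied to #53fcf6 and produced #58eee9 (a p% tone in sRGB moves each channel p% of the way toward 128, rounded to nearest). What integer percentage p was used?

11%

#53fcf6 is rgb(83, 252, 246); #58eee9 is rgb(88, 238, 233).
On the G channel (widest range): 238 ≈ 252 + (p/100)(128 − 252), so p ≈ 100×(238 − 252)/(128 − 252) = -1400/-124 = 11.29.
p = 11 reproduces all three channels after rounding.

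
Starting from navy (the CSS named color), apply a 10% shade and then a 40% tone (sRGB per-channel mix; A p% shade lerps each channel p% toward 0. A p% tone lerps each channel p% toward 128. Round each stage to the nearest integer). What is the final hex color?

CSS navy is rgb(0, 0, 128).
A 10% shade moves each channel 10% toward 0:
  R: 0 + 0.1×(0−0) = 0 + 0 = 0 → 0
  G: 0 + 0 = 0 → 0
  B: 128 − 12.8 = 115.2 → 115
After the shade: rgb(0, 0, 115) = #000073.
A 40% tone moves each channel 40% toward 128:
  R: 0 + 51.2 = 51.2 → 51
  G: 0 + 0.4×(128−0) = 0 + 51.2 = 51.2 → 51
  B: 115 + 0.4×(128−115) = 115 + 5.2 = 120.2 → 120
rgb(51, 51, 120) = #333378.

#333378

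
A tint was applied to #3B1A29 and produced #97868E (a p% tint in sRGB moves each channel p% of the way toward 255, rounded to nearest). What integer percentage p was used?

#3B1A29 is rgb(59, 26, 41); #97868E is rgb(151, 134, 142).
On the G channel (widest range): 134 ≈ 26 + (p/100)(255 − 26), so p ≈ 100×(134 − 26)/(255 − 26) = 10800/229 = 47.16.
p = 47 reproduces all three channels after rounding.

47%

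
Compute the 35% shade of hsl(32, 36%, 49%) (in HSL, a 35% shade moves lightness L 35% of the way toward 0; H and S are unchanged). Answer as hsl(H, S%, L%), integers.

hsl(32, 36%, 32%)

L moves 35% from 49 toward 0: 49 − 17.15 = 31.85 → 32.
H and S are unchanged.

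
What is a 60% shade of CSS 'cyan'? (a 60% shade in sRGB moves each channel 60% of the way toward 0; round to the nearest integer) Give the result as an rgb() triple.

rgb(0, 102, 102)

CSS cyan is rgb(0, 255, 255).
A 60% shade moves each channel 60% toward 0:
  R: 0 + 0.6×(0−0) = 0 + 0 = 0 → 0
  G: 255 + 0.6×(0−255) = 255 − 153 = 102 → 102
  B: 255 − 153 = 102 → 102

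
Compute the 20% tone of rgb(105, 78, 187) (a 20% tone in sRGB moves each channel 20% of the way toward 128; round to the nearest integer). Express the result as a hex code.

A 20% tone moves each channel 20% toward 128:
  R: 105 + 0.2×(128−105) = 105 + 4.6 = 109.6 → 110
  G: 78 + 10 = 88 → 88
  B: 187 − 11.8 = 175.2 → 175
rgb(110, 88, 175) = #6e58af.

#6e58af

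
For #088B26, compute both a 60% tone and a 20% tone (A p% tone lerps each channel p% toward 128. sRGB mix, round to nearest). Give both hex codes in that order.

#088B26 is rgb(8, 139, 38).
60% tone:
  R: 8 + 72 = 80 → 80
  G: 139 − 6.6 = 132.4 → 132
  B: 38 + 54 = 92 → 92
  → #50845C
20% tone:
  R: 8 + 24 = 32 → 32
  G: 139 + 0.2×(128−139) = 139 − 2.2 = 136.8 → 137
  B: 38 + 0.2×(128−38) = 38 + 18 = 56 → 56
  → #208938

#50845C, #208938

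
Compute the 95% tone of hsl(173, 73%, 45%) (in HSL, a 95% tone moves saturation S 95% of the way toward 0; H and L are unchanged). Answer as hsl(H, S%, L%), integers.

S moves 95% from 73 toward 0: 73 − 69.35 = 3.65 → 4.
H and L are unchanged.

hsl(173, 4%, 45%)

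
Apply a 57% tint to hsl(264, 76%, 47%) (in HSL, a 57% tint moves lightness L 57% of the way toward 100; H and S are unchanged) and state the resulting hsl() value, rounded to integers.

hsl(264, 76%, 77%)

L moves 57% from 47 toward 100: 47 + 30.21 = 77.21 → 77.
H and S are unchanged.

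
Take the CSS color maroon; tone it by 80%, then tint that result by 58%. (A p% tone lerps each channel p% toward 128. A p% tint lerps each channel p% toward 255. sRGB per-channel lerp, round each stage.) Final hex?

CSS maroon is rgb(128, 0, 0).
An 80% tone moves each channel 80% toward 128:
  R: 128 + 0 = 128 → 128
  G: 0 + 102.4 = 102.4 → 102
  B: 0 + 102.4 = 102.4 → 102
After the tone: rgb(128, 102, 102) = #806666.
Per channel, c → c + 0.58(255 − c):
  R: 128 + 0.58×(255−128) = 128 + 73.66 = 201.66 → 202
  G: 102 + 0.58×(255−102) = 102 + 88.74 = 190.74 → 191
  B: 102 + 0.58×(255−102) = 102 + 88.74 = 190.74 → 191
rgb(202, 191, 191) = #CABFBF.

#CABFBF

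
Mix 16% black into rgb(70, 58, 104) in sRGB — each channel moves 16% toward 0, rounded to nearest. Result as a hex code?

Lerp each channel 16% toward 0:
  R: 70 − 11.2 = 58.8 → 59
  G: 58 − 9.28 = 48.72 → 49
  B: 104 + 0.16×(0−104) = 104 − 16.64 = 87.36 → 87
rgb(59, 49, 87) = #3B3157.

#3B3157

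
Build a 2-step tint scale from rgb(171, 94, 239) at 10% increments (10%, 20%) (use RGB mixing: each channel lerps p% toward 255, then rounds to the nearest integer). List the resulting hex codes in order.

10%: (171 + 8.4 = 179.4→179, 94 + 16.1 = 110.1→110, 239 + 1.6 = 240.6→241) → #B36EF1
20%: (171 + 16.8 = 187.8→188, 94 + 32.2 = 126.2→126, 239 + 3.2 = 242.2→242) → #BC7EF2

#B36EF1, #BC7EF2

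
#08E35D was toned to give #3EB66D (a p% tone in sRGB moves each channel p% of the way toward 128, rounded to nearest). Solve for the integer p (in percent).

45%

#08E35D is rgb(8, 227, 93); #3EB66D is rgb(62, 182, 109).
On the R channel (widest range): 62 ≈ 8 + (p/100)(128 − 8), so p ≈ 100×(62 − 8)/(128 − 8) = 5400/120 = 45.00.
p = 45 reproduces all three channels after rounding.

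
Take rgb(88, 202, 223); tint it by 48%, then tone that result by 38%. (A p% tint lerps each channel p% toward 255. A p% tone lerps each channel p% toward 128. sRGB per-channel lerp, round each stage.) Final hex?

Per channel, c → c + 0.48(255 − c):
  R: 88 + 80.16 = 168.16 → 168
  G: 202 + 0.48×(255−202) = 202 + 25.44 = 227.44 → 227
  B: 223 + 15.36 = 238.36 → 238
After the tint: rgb(168, 227, 238) = #a8e3ee.
Lerp each channel 38% toward 128:
  R: 168 − 15.2 = 152.8 → 153
  G: 227 + 0.38×(128−227) = 227 − 37.62 = 189.38 → 189
  B: 238 + 0.38×(128−238) = 238 − 41.8 = 196.2 → 196
rgb(153, 189, 196) = #99bdc4.

#99bdc4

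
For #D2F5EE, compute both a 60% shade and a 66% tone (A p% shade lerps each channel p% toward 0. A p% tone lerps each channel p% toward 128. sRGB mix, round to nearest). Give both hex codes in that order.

#54625F, #9CA8A5

#D2F5EE is rgb(210, 245, 238).
60% shade:
  R: 210 − 126 = 84 → 84
  G: 245 + 0.6×(0−245) = 245 − 147 = 98 → 98
  B: 238 + 0.6×(0−238) = 238 − 142.8 = 95.2 → 95
  → #54625F
66% tone:
  R: 210 + 0.66×(128−210) = 210 − 54.12 = 155.88 → 156
  G: 245 + 0.66×(128−245) = 245 − 77.22 = 167.78 → 168
  B: 238 + 0.66×(128−238) = 238 − 72.6 = 165.4 → 165
  → #9CA8A5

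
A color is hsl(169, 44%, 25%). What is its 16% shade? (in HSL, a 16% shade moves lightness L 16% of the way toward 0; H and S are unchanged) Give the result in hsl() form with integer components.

L moves 16% from 25 toward 0: 25 − 4 = 21 → 21.
H and S are unchanged.

hsl(169, 44%, 21%)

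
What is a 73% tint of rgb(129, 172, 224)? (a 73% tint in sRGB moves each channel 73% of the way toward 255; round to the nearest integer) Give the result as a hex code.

Per channel, c → c + 0.73(255 − c):
  R: 129 + 91.98 = 220.98 → 221
  G: 172 + 60.59 = 232.59 → 233
  B: 224 + 0.73×(255−224) = 224 + 22.63 = 246.63 → 247
rgb(221, 233, 247) = #DDE9F7.

#DDE9F7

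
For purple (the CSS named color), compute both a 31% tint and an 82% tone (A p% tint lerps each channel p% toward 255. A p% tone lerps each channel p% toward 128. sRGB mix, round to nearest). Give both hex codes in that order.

CSS purple is rgb(128, 0, 128).
31% tint:
  R: 128 + 39.37 = 167.37 → 167
  G: 0 + 79.05 = 79.05 → 79
  B: 128 + 0.31×(255−128) = 128 + 39.37 = 167.37 → 167
  → #A74FA7
82% tone:
  R: 128 + 0.82×(128−128) = 128 + 0 = 128 → 128
  G: 0 + 104.96 = 104.96 → 105
  B: 128 + 0.82×(128−128) = 128 + 0 = 128 → 128
  → #806980

#A74FA7, #806980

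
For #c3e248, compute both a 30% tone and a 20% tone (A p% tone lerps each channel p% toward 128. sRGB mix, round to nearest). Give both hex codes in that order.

#afc559, #b6ce53

#c3e248 is rgb(195, 226, 72).
30% tone:
  R: 195 + 0.3×(128−195) = 195 − 20.1 = 174.9 → 175
  G: 226 + 0.3×(128−226) = 226 − 29.4 = 196.6 → 197
  B: 72 + 0.3×(128−72) = 72 + 16.8 = 88.8 → 89
  → #afc559
20% tone:
  R: 195 + 0.2×(128−195) = 195 − 13.4 = 181.6 → 182
  G: 226 − 19.6 = 206.4 → 206
  B: 72 + 0.2×(128−72) = 72 + 11.2 = 83.2 → 83
  → #b6ce53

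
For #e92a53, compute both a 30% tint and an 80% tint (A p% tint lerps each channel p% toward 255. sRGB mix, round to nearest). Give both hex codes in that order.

#e92a53 is rgb(233, 42, 83).
30% tint:
  R: 233 + 6.6 = 239.6 → 240
  G: 42 + 63.9 = 105.9 → 106
  B: 83 + 0.3×(255−83) = 83 + 51.6 = 134.6 → 135
  → #f06a87
80% tint:
  R: 233 + 17.6 = 250.6 → 251
  G: 42 + 0.8×(255−42) = 42 + 170.4 = 212.4 → 212
  B: 83 + 0.8×(255−83) = 83 + 137.6 = 220.6 → 221
  → #fbd4dd

#f06a87, #fbd4dd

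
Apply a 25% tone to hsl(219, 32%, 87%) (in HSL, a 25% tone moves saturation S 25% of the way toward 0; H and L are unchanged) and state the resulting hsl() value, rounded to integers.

hsl(219, 24%, 87%)

S moves 25% from 32 toward 0: 32 − 8 = 24 → 24.
H and L are unchanged.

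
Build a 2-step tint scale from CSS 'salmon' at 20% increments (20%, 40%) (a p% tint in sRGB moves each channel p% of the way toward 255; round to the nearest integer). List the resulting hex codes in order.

CSS salmon is rgb(250, 128, 114).
20%: (250 + 1 = 251→251, 128 + 25.4 = 153.4→153, 114 + 28.2 = 142.2→142) → #fb998e
40%: (250 + 2 = 252→252, 128 + 50.8 = 178.8→179, 114 + 56.4 = 170.4→170) → #fcb3aa

#fb998e, #fcb3aa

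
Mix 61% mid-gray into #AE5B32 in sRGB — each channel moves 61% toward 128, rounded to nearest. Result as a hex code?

#927262

#AE5B32 is rgb(174, 91, 50).
Per channel, c → c + 0.61(128 − c):
  R: 174 − 28.06 = 145.94 → 146
  G: 91 + 22.57 = 113.57 → 114
  B: 50 + 47.58 = 97.58 → 98
rgb(146, 114, 98) = #927262.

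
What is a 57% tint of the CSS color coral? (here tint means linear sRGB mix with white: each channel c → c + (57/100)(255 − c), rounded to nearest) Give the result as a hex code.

CSS coral is rgb(255, 127, 80).
A 57% tint moves each channel 57% toward 255:
  R: 255 + 0.57×(255−255) = 255 + 0 = 255 → 255
  G: 127 + 0.57×(255−127) = 127 + 72.96 = 199.96 → 200
  B: 80 + 0.57×(255−80) = 80 + 99.75 = 179.75 → 180
rgb(255, 200, 180) = #FFC8B4.

#FFC8B4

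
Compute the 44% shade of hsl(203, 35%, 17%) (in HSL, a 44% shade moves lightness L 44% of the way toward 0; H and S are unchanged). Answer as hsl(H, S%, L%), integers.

L moves 44% from 17 toward 0: 17 − 7.48 = 9.52 → 10.
H and S are unchanged.

hsl(203, 35%, 10%)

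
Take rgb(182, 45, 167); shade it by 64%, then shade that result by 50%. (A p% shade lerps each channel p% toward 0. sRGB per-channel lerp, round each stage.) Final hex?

Per channel, c → c + 0.64(0 − c):
  R: 182 + 0.64×(0−182) = 182 − 116.48 = 65.52 → 66
  G: 45 + 0.64×(0−45) = 45 − 28.8 = 16.2 → 16
  B: 167 + 0.64×(0−167) = 167 − 106.88 = 60.12 → 60
After the shade: rgb(66, 16, 60) = #42103c.
Per channel, c → c + 0.5(0 − c):
  R: 66 − 33 = 33 → 33
  G: 16 − 8 = 8 → 8
  B: 60 + 0.5×(0−60) = 60 − 30 = 30 → 30
rgb(33, 8, 30) = #21081e.

#21081e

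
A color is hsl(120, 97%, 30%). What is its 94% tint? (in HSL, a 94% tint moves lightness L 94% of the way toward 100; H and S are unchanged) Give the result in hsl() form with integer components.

L moves 94% from 30 toward 100: 30 + 65.8 = 95.8 → 96.
H and S are unchanged.

hsl(120, 97%, 96%)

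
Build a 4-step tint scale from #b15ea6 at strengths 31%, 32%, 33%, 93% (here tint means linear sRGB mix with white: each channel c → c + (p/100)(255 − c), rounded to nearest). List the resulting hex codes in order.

#c990c2, #ca92c2, #cb93c3, #faf4f9

#b15ea6 is rgb(177, 94, 166).
31%: (177 + 24.18 = 201.18→201, 94 + 49.91 = 143.91→144, 166 + 27.59 = 193.59→194) → #c990c2
32%: (177 + 24.96 = 201.96→202, 94 + 51.52 = 145.52→146, 166 + 28.48 = 194.48→194) → #ca92c2
33%: (177 + 25.74 = 202.74→203, 94 + 53.13 = 147.13→147, 166 + 29.37 = 195.37→195) → #cb93c3
93%: (177 + 72.54 = 249.54→250, 94 + 149.73 = 243.73→244, 166 + 82.77 = 248.77→249) → #faf4f9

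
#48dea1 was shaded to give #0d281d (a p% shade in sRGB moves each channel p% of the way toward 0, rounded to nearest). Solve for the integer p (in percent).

#48dea1 is rgb(72, 222, 161); #0d281d is rgb(13, 40, 29).
On the G channel (widest range): 40 ≈ 222 + (p/100)(0 − 222), so p ≈ 100×(40 − 222)/(0 − 222) = -18200/-222 = 81.98.
p = 82 reproduces all three channels after rounding.

82%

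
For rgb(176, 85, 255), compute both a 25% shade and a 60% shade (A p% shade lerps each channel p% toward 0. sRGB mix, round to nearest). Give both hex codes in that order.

#8440bf, #462266

25% shade:
  R: 176 + 0.25×(0−176) = 176 − 44 = 132 → 132
  G: 85 − 21.25 = 63.75 → 64
  B: 255 + 0.25×(0−255) = 255 − 63.75 = 191.25 → 191
  → #8440bf
60% shade:
  R: 176 + 0.6×(0−176) = 176 − 105.6 = 70.4 → 70
  G: 85 − 51 = 34 → 34
  B: 255 − 153 = 102 → 102
  → #462266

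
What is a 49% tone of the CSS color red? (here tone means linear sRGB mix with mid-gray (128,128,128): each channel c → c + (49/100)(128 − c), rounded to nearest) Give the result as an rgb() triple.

CSS red is rgb(255, 0, 0).
Per channel, c → c + 0.49(128 − c):
  R: 255 − 62.23 = 192.77 → 193
  G: 0 + 0.49×(128−0) = 0 + 62.72 = 62.72 → 63
  B: 0 + 0.49×(128−0) = 0 + 62.72 = 62.72 → 63

rgb(193, 63, 63)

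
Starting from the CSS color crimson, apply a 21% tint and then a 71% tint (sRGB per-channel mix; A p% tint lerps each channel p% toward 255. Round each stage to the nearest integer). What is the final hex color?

#F7C9D2

CSS crimson is rgb(220, 20, 60).
Per channel, c → c + 0.21(255 − c):
  R: 220 + 7.35 = 227.35 → 227
  G: 20 + 49.35 = 69.35 → 69
  B: 60 + 0.21×(255−60) = 60 + 40.95 = 100.95 → 101
After the tint: rgb(227, 69, 101) = #E34565.
Per channel, c → c + 0.71(255 − c):
  R: 227 + 0.71×(255−227) = 227 + 19.88 = 246.88 → 247
  G: 69 + 132.06 = 201.06 → 201
  B: 101 + 0.71×(255−101) = 101 + 109.34 = 210.34 → 210
rgb(247, 201, 210) = #F7C9D2.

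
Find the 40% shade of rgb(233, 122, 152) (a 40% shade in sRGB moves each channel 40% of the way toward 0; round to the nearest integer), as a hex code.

#8c495b

Lerp each channel 40% toward 0:
  R: 233 − 93.2 = 139.8 → 140
  G: 122 + 0.4×(0−122) = 122 − 48.8 = 73.2 → 73
  B: 152 + 0.4×(0−152) = 152 − 60.8 = 91.2 → 91
rgb(140, 73, 91) = #8c495b.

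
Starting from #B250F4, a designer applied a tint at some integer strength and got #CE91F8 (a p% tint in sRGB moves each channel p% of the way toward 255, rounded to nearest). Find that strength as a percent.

#B250F4 is rgb(178, 80, 244); #CE91F8 is rgb(206, 145, 248).
On the G channel (widest range): 145 ≈ 80 + (p/100)(255 − 80), so p ≈ 100×(145 − 80)/(255 − 80) = 6500/175 = 37.14.
p = 37 reproduces all three channels after rounding.

37%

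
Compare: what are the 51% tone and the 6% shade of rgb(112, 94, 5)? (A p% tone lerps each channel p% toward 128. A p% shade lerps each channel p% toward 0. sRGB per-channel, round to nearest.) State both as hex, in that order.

#786f44, #695805

51% tone:
  R: 112 + 0.51×(128−112) = 112 + 8.16 = 120.16 → 120
  G: 94 + 17.34 = 111.34 → 111
  B: 5 + 62.73 = 67.73 → 68
  → #786f44
6% shade:
  R: 112 − 6.72 = 105.28 → 105
  G: 94 + 0.06×(0−94) = 94 − 5.64 = 88.36 → 88
  B: 5 + 0.06×(0−5) = 5 − 0.3 = 4.7 → 5
  → #695805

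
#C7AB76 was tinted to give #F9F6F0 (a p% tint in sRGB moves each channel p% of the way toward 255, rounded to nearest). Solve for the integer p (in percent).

#C7AB76 is rgb(199, 171, 118); #F9F6F0 is rgb(249, 246, 240).
On the B channel (widest range): 240 ≈ 118 + (p/100)(255 − 118), so p ≈ 100×(240 − 118)/(255 − 118) = 12200/137 = 89.05.
p = 89 reproduces all three channels after rounding.

89%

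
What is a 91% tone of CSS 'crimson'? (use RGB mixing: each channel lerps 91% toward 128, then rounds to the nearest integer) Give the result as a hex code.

CSS crimson is rgb(220, 20, 60).
A 91% tone moves each channel 91% toward 128:
  R: 220 − 83.72 = 136.28 → 136
  G: 20 + 0.91×(128−20) = 20 + 98.28 = 118.28 → 118
  B: 60 + 0.91×(128−60) = 60 + 61.88 = 121.88 → 122
rgb(136, 118, 122) = #88767A.

#88767A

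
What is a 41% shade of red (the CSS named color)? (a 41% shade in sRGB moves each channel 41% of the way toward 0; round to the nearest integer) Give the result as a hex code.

CSS red is rgb(255, 0, 0).
Per channel, c → c + 0.41(0 − c):
  R: 255 + 0.41×(0−255) = 255 − 104.55 = 150.45 → 150
  G: 0 + 0.41×(0−0) = 0 + 0 = 0 → 0
  B: 0 + 0.41×(0−0) = 0 + 0 = 0 → 0
rgb(150, 0, 0) = #960000.

#960000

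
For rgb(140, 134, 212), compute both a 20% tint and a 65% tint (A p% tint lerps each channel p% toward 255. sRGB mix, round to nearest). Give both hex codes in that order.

20% tint:
  R: 140 + 23 = 163 → 163
  G: 134 + 0.2×(255−134) = 134 + 24.2 = 158.2 → 158
  B: 212 + 0.2×(255−212) = 212 + 8.6 = 220.6 → 221
  → #A39EDD
65% tint:
  R: 140 + 0.65×(255−140) = 140 + 74.75 = 214.75 → 215
  G: 134 + 78.65 = 212.65 → 213
  B: 212 + 0.65×(255−212) = 212 + 27.95 = 239.95 → 240
  → #D7D5F0

#A39EDD, #D7D5F0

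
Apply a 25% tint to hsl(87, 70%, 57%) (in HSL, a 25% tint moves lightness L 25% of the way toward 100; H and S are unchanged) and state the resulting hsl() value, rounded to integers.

L moves 25% from 57 toward 100: 57 + 10.75 = 67.75 → 68.
H and S are unchanged.

hsl(87, 70%, 68%)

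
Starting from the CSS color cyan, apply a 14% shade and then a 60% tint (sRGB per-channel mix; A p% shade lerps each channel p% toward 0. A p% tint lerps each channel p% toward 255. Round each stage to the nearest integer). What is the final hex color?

#99F1F1

CSS cyan is rgb(0, 255, 255).
A 14% shade moves each channel 14% toward 0:
  R: 0 + 0 = 0 → 0
  G: 255 + 0.14×(0−255) = 255 − 35.7 = 219.3 → 219
  B: 255 + 0.14×(0−255) = 255 − 35.7 = 219.3 → 219
After the shade: rgb(0, 219, 219) = #00DBDB.
Lerp each channel 60% toward 255:
  R: 0 + 0.6×(255−0) = 0 + 153 = 153 → 153
  G: 219 + 21.6 = 240.6 → 241
  B: 219 + 21.6 = 240.6 → 241
rgb(153, 241, 241) = #99F1F1.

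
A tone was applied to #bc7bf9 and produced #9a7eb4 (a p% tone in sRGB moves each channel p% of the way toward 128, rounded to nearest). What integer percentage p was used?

#bc7bf9 is rgb(188, 123, 249); #9a7eb4 is rgb(154, 126, 180).
On the B channel (widest range): 180 ≈ 249 + (p/100)(128 − 249), so p ≈ 100×(180 − 249)/(128 − 249) = -6900/-121 = 57.02.
p = 57 reproduces all three channels after rounding.

57%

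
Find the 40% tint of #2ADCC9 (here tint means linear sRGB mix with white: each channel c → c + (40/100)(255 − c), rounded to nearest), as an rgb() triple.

rgb(127, 234, 223)

#2ADCC9 is rgb(42, 220, 201).
A 40% tint moves each channel 40% toward 255:
  R: 42 + 85.2 = 127.2 → 127
  G: 220 + 14 = 234 → 234
  B: 201 + 0.4×(255−201) = 201 + 21.6 = 222.6 → 223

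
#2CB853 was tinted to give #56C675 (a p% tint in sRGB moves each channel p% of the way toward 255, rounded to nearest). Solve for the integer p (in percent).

20%

#2CB853 is rgb(44, 184, 83); #56C675 is rgb(86, 198, 117).
On the R channel (widest range): 86 ≈ 44 + (p/100)(255 − 44), so p ≈ 100×(86 − 44)/(255 − 44) = 4200/211 = 19.91.
p = 20 reproduces all three channels after rounding.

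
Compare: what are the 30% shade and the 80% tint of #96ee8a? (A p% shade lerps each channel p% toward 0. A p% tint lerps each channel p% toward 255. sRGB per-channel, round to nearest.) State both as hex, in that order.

#69a761, #eafce8

#96ee8a is rgb(150, 238, 138).
30% shade:
  R: 150 + 0.3×(0−150) = 150 − 45 = 105 → 105
  G: 238 + 0.3×(0−238) = 238 − 71.4 = 166.6 → 167
  B: 138 + 0.3×(0−138) = 138 − 41.4 = 96.6 → 97
  → #69a761
80% tint:
  R: 150 + 84 = 234 → 234
  G: 238 + 0.8×(255−238) = 238 + 13.6 = 251.6 → 252
  B: 138 + 93.6 = 231.6 → 232
  → #eafce8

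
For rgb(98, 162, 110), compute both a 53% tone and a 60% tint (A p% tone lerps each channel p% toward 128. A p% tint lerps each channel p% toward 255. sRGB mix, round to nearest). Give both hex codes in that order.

#729078, #C0DAC5

53% tone:
  R: 98 + 0.53×(128−98) = 98 + 15.9 = 113.9 → 114
  G: 162 − 18.02 = 143.98 → 144
  B: 110 + 9.54 = 119.54 → 120
  → #729078
60% tint:
  R: 98 + 0.6×(255−98) = 98 + 94.2 = 192.2 → 192
  G: 162 + 0.6×(255−162) = 162 + 55.8 = 217.8 → 218
  B: 110 + 0.6×(255−110) = 110 + 87 = 197 → 197
  → #C0DAC5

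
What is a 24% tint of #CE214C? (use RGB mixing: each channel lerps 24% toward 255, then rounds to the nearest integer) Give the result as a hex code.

#DA5677

#CE214C is rgb(206, 33, 76).
A 24% tint moves each channel 24% toward 255:
  R: 206 + 11.76 = 217.76 → 218
  G: 33 + 0.24×(255−33) = 33 + 53.28 = 86.28 → 86
  B: 76 + 42.96 = 118.96 → 119
rgb(218, 86, 119) = #DA5677.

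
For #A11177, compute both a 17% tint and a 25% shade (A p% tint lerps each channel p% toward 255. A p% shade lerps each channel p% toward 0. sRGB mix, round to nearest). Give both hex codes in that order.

#B1398E, #790D59

#A11177 is rgb(161, 17, 119).
17% tint:
  R: 161 + 15.98 = 176.98 → 177
  G: 17 + 0.17×(255−17) = 17 + 40.46 = 57.46 → 57
  B: 119 + 23.12 = 142.12 → 142
  → #B1398E
25% shade:
  R: 161 − 40.25 = 120.75 → 121
  G: 17 − 4.25 = 12.75 → 13
  B: 119 − 29.75 = 89.25 → 89
  → #790D59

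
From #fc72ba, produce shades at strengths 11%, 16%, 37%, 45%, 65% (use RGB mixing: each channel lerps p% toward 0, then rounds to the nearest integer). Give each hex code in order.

#e065a6, #d4609c, #9f4875, #8b3f66, #582841

#fc72ba is rgb(252, 114, 186).
11%: (252 − 27.72 = 224.28→224, 114 − 12.54 = 101.46→101, 186 − 20.46 = 165.54→166) → #e065a6
16%: (252 − 40.32 = 211.68→212, 114 − 18.24 = 95.76→96, 186 − 29.76 = 156.24→156) → #d4609c
37%: (252 − 93.24 = 158.76→159, 114 − 42.18 = 71.82→72, 186 − 68.82 = 117.18→117) → #9f4875
45%: (252 − 113.4 = 138.6→139, 114 − 51.3 = 62.7→63, 186 − 83.7 = 102.3→102) → #8b3f66
65%: (252 − 163.8 = 88.2→88, 114 − 74.1 = 39.9→40, 186 − 120.9 = 65.1→65) → #582841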